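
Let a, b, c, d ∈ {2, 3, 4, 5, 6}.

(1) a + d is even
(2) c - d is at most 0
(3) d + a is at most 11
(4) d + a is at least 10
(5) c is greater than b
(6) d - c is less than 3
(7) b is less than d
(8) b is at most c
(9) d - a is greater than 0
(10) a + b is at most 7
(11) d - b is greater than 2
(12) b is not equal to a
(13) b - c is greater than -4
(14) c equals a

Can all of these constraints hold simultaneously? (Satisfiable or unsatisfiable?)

Take a = 4, b = 2, c = 4, d = 6. Then constraint 2: c - d = -2; constraint 3: d + a = 10; constraint 4: d + a = 10, and every other listed constraint is also met.

Satisfiable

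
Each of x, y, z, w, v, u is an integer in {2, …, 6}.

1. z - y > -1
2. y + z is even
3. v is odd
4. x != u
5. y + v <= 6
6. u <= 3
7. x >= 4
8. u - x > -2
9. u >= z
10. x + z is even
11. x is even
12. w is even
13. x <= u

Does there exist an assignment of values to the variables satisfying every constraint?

Unsatisfiable

From constraints 7 and 13: u ≥ x and x ≥ 4, so u ≥ 4. From constraint 6: u ≤ 3. But 3 < 4, so no value of u works.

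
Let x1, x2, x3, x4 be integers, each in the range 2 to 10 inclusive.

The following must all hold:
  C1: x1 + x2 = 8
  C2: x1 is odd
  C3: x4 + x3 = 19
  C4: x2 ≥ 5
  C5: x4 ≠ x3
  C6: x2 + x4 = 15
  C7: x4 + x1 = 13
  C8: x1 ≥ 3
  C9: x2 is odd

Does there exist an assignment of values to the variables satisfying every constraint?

Satisfiable

One satisfying assignment is x1 = 3, x2 = 5, x3 = 9, x4 = 10.
For the less obvious constraints — constraint 1: x1 + x2 = 8; constraint 3: x4 + x3 = 19 — and the others hold by inspection.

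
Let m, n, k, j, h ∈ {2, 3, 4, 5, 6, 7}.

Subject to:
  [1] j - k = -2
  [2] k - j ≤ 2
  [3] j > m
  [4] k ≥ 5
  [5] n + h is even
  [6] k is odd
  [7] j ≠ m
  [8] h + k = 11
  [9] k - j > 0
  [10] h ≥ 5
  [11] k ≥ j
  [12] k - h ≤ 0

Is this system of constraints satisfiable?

Satisfiable

Try m = 2, n = 6, k = 5, j = 3, h = 6.
Check constraint 1: j - k = -2; constraint 2: k - j = 2; constraint 8: h + k = 11. The remaining constraints are straightforward to verify.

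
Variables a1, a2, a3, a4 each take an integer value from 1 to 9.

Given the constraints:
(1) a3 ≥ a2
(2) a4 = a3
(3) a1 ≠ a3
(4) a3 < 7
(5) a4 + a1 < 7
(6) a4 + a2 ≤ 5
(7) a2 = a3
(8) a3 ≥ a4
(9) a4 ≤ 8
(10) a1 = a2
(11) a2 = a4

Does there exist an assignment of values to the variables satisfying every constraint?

From constraints 2, 10, and 11, a1 = a2 = a4 = a3, so a1 = a3. But constraint 3 says a1 ≠ a3. Contradiction.

Unsatisfiable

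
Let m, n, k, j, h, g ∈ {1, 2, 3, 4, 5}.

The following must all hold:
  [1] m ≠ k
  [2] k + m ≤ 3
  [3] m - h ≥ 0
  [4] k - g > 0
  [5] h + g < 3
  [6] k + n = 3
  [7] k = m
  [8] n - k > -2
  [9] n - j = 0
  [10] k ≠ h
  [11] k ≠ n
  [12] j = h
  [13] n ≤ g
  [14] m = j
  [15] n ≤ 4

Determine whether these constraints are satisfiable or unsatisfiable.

Unsatisfiable

From constraints 7, 12, and 14, k = m = j = h, so k = h. But constraint 10 says k ≠ h. Contradiction.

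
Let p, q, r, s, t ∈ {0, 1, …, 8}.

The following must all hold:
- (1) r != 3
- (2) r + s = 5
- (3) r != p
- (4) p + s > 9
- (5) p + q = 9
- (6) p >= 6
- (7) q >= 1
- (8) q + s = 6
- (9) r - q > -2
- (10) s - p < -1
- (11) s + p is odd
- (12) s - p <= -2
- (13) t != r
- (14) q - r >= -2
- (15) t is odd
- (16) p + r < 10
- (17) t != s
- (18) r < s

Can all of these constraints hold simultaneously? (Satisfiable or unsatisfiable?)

One satisfying assignment is p = 7, q = 2, r = 1, s = 4, t = 5.
For the less obvious constraints — constraint 2: r + s = 5; constraint 4: p + s = 11; constraint 5: p + q = 9 — and the others hold by inspection.

Satisfiable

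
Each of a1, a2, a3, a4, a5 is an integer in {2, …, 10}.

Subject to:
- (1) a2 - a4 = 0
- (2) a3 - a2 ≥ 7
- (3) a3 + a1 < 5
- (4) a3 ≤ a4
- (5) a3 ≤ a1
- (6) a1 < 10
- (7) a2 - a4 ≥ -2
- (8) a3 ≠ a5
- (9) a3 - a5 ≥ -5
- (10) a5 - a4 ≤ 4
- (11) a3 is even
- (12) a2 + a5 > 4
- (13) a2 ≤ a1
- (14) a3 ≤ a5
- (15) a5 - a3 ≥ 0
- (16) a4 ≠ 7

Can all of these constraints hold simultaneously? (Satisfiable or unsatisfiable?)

Constraints 2, 7, 10, and 15 give a3 − a2 ≥ 7, a2 − a4 ≥ -2, a4 − a5 ≥ -4, a5 − a3 ≥ 0.
Adding all 4 inequalities: the left sides telescope to 0, and the right sides sum to 7 + (-2) + (-4) + 0 = 1. So 0 ≥ 1, which is false.

Unsatisfiable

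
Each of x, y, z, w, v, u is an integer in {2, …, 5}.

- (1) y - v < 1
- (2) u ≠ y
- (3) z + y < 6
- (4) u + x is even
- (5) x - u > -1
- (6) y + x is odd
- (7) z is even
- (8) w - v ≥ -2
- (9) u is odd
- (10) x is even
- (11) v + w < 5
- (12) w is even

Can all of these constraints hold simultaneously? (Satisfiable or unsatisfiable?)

Unsatisfiable

Constraint 9 makes u odd and constraint 10 makes x even, so u + x must be odd. Constraint 4 says u + x is even — contradiction.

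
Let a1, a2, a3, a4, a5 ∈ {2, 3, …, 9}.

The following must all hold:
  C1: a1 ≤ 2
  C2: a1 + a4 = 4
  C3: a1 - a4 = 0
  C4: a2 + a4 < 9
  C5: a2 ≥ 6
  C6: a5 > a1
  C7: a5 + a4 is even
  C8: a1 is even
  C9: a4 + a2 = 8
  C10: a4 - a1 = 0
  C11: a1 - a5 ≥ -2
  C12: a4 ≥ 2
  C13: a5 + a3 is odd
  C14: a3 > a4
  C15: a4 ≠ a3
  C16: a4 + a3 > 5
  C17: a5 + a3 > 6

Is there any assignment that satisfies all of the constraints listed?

Satisfiable

Setting (a1, a2, a3, a4, a5) = (2, 6, 5, 2, 4) satisfies everything: constraint 2: a1 + a4 = 4; constraint 3: a1 - a4 = 0; constraint 4: a2 + a4 = 8, and the others follow.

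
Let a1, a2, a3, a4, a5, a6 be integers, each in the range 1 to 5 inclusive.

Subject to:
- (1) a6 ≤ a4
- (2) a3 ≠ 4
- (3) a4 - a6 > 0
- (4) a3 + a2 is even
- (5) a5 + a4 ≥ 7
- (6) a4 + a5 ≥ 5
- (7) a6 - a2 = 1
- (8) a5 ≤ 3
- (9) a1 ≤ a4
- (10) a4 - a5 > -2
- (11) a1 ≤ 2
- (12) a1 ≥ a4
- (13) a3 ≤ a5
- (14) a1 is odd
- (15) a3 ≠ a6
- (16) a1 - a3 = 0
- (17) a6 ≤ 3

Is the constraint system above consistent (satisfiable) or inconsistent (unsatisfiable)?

Unsatisfiable

From constraint 8: a5 ≤ 3. From constraints 11 and 12: a4 ≤ a1 ≤ 2. Hence a5 + a4 ≤ 5. But constraint 5 requires a5 + a4 ≥ 7, and 7 > 5. Contradiction.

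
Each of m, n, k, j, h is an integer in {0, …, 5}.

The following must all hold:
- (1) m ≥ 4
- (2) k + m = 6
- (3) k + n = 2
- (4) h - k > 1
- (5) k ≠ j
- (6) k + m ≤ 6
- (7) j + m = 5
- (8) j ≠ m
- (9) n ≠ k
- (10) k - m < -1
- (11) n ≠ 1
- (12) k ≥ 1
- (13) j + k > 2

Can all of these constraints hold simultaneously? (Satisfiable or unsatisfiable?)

Satisfiable

One satisfying assignment is m = 4, n = 0, k = 2, j = 1, h = 4.
For the less obvious constraints — constraint 2: k + m = 6; constraint 3: k + n = 2; constraint 4: h - k = 2 — and the others hold by inspection.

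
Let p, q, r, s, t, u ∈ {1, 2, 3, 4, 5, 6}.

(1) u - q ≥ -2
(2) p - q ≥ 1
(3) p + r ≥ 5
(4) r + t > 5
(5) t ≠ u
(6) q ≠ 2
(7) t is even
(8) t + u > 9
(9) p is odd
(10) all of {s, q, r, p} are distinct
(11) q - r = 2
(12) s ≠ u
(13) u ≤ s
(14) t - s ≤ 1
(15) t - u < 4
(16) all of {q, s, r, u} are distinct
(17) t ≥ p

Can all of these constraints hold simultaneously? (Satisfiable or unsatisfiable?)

Take p = 5, q = 4, r = 2, s = 6, t = 6, u = 5. Then constraint 1: u - q = 1; constraint 2: p - q = 1; constraint 3: p + r = 7, and every other listed constraint is also met.

Satisfiable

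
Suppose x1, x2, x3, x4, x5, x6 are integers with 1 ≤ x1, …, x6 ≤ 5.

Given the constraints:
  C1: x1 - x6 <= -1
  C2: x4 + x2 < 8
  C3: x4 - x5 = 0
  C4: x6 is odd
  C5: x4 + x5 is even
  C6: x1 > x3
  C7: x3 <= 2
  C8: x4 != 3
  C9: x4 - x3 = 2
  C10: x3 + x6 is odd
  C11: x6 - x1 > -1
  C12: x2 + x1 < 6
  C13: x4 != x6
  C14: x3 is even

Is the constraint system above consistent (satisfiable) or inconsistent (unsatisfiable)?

Satisfiable

Try x1 = 4, x2 = 1, x3 = 2, x4 = 4, x5 = 4, x6 = 5.
Check constraint 1: x1 - x6 = -1; constraint 2: x4 + x2 = 5. The remaining constraints are straightforward to verify.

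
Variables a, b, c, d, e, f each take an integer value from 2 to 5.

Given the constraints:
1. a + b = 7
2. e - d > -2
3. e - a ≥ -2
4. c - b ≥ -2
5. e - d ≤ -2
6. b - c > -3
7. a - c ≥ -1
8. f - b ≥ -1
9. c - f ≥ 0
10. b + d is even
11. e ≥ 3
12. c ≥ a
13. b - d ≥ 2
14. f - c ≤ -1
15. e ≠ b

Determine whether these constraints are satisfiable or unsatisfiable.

Constraints 3, 5, 7, 8, 13, and 14 give e − a ≥ -2, a − c ≥ -1, c − f ≥ 1, f − b ≥ -1, b − d ≥ 2, d − e ≥ 2.
Adding all 6 inequalities: the left sides telescope to 0, and the right sides sum to (-2) + (-1) + 1 + (-1) + 2 + 2 = 1. So 0 ≥ 1, which is false.

Unsatisfiable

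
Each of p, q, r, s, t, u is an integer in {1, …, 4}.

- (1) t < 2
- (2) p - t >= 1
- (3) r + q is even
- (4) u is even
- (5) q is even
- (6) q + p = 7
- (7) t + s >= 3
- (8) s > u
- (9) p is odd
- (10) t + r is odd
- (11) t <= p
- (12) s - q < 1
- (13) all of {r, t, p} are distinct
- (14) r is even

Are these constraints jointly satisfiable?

Satisfiable

Take p = 3, q = 4, r = 2, s = 4, t = 1, u = 2. Then constraint 2: p - t = 2; constraint 6: q + p = 7, and every other listed constraint is also met.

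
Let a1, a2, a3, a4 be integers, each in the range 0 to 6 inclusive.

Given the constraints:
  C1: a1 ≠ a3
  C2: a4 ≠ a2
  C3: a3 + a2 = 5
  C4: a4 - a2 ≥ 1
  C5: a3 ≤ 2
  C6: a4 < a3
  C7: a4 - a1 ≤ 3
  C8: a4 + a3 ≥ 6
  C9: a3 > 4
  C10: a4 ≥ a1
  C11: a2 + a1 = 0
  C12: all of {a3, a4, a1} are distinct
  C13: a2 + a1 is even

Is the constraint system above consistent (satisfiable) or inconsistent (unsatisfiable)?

Unsatisfiable

From constraint 9: a3 ≥ 5. From constraint 5: a3 ≤ 2. But 2 < 5, so no value of a3 works.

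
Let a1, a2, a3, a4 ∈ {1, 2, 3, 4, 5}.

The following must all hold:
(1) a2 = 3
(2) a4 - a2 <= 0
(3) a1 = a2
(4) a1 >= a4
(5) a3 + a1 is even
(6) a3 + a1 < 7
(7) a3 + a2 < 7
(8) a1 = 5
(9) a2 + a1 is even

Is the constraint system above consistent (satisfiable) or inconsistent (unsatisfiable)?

Constraint 8 fixes a1 = 5 and constraint 1 fixes a2 = 3, but constraint 3 requires a1 = a2. Since 5 ≠ 3, contradiction.

Unsatisfiable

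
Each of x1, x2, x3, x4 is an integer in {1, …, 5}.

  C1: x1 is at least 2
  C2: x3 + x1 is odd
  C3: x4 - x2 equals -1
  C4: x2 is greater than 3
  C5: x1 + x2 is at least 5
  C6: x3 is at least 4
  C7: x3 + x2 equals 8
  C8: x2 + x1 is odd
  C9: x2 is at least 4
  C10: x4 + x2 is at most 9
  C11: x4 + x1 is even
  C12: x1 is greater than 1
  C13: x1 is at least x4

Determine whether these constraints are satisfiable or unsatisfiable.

The assignment x1 = 3, x2 = 4, x3 = 4, x4 = 3 works:
  constraint 3 holds since x4 - x2 = -1.
  constraint 5 holds since x1 + x2 = 7.
  constraint 7 holds since x3 + x2 = 8.
The rest check out directly.

Satisfiable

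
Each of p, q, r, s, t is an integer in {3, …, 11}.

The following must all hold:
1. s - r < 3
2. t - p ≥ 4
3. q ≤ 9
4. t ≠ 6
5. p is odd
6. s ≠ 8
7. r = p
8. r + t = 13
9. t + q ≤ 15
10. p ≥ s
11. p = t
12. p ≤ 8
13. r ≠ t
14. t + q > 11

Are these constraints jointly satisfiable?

From constraints 7 and 11, r = p = t, so r = t. But constraint 13 says r ≠ t. Contradiction.

Unsatisfiable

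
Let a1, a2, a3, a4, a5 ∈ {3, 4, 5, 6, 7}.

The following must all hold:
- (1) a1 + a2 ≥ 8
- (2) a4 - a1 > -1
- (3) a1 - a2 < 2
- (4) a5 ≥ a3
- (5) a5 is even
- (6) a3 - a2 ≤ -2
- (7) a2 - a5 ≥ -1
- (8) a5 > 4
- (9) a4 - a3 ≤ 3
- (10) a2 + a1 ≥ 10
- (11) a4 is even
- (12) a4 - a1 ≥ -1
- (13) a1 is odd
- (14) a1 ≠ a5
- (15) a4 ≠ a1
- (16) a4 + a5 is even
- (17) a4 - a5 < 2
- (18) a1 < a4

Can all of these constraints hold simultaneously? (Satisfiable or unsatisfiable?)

The assignment a1 = 5, a2 = 6, a3 = 3, a4 = 6, a5 = 6 works:
  constraint 1 holds since a1 + a2 = 11.
  constraint 2 holds since a4 - a1 = 1.
The rest check out directly.

Satisfiable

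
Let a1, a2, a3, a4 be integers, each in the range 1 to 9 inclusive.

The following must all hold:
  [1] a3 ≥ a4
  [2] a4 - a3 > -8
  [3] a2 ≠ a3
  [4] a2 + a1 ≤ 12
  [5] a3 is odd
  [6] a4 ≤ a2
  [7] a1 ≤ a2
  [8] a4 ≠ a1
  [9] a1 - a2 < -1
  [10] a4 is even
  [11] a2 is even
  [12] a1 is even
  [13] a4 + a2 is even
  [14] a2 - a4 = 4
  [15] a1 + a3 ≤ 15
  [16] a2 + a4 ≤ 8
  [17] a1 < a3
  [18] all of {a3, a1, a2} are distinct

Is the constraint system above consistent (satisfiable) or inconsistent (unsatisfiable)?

Satisfiable

Take a1 = 4, a2 = 6, a3 = 9, a4 = 2. Then constraint 2: a4 - a3 = -7; constraint 4: a2 + a1 = 10; constraint 9: a1 - a2 = -2, and every other listed constraint is also met.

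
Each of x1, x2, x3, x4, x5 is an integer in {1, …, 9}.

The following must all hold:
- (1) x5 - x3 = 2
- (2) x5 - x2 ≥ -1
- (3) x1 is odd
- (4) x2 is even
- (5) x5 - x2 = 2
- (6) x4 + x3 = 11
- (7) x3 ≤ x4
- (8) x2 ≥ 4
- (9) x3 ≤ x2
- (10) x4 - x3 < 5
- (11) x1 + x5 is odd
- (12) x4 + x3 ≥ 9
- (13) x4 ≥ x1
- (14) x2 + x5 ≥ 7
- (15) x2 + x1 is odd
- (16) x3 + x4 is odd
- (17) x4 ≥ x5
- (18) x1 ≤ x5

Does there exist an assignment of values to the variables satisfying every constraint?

Setting (x1, x2, x3, x4, x5) = (5, 4, 4, 7, 6) satisfies everything: constraint 1: x5 - x3 = 2; constraint 2: x5 - x2 = 2; constraint 5: x5 - x2 = 2, and the others follow.

Satisfiable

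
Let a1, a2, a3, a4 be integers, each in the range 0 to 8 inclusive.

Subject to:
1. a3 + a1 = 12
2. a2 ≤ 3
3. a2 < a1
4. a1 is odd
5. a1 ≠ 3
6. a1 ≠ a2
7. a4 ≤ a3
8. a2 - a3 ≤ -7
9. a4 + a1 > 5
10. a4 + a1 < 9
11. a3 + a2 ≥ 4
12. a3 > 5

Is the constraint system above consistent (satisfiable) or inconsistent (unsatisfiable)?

Satisfiable

Setting (a1, a2, a3, a4) = (5, 0, 7, 2) satisfies everything: constraint 1: a3 + a1 = 12; constraint 8: a2 - a3 = -7; constraint 9: a4 + a1 = 7, and the others follow.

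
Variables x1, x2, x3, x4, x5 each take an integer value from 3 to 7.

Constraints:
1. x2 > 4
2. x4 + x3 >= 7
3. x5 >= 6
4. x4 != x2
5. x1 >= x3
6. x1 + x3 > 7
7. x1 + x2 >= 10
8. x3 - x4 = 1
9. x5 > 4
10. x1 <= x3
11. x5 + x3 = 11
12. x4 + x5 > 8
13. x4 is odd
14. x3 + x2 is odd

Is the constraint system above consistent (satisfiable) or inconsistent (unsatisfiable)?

Try x1 = 4, x2 = 7, x3 = 4, x4 = 3, x5 = 7.
Check constraint 2: x4 + x3 = 7; constraint 6: x1 + x3 = 8. The remaining constraints are straightforward to verify.

Satisfiable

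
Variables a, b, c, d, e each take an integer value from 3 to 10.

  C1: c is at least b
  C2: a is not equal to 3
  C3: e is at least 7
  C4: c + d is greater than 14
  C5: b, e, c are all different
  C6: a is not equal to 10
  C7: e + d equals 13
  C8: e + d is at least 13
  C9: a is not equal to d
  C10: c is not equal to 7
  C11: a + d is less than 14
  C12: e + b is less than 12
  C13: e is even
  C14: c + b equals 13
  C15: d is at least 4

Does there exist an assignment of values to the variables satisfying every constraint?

Satisfiable

Take a = 8, b = 3, c = 10, d = 5, e = 8. Then constraint 4: c + d = 15; constraint 7: e + d = 13, and every other listed constraint is also met.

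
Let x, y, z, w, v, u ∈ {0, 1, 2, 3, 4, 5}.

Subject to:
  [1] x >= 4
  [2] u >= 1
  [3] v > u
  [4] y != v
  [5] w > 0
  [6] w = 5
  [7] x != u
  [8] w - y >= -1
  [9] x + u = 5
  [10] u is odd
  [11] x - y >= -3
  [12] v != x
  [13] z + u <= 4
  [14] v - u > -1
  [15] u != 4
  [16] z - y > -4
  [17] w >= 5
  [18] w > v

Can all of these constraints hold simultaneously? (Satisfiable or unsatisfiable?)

Satisfiable

One satisfying assignment is x = 4, y = 4, z = 1, w = 5, v = 2, u = 1.
For the less obvious constraints — constraint 8: w - y = 1; constraint 9: x + u = 5; constraint 11: x - y = 0 — and the others hold by inspection.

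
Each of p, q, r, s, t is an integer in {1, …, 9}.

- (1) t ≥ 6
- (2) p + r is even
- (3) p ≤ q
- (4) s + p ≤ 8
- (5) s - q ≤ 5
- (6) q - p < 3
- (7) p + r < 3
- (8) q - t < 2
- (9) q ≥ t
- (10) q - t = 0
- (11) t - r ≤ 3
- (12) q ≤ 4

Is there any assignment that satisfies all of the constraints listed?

Unsatisfiable

From constraint 1: t ≥ 6. From constraints 9 and 12: t ≤ q and q ≤ 4, so t ≤ 4. But 4 < 6, so no value of t works.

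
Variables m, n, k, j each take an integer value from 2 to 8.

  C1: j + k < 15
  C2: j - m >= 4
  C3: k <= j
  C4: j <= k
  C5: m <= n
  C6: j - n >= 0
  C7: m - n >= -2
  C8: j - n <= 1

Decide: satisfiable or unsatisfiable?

Constraints 2, 7, and 8 give m − n ≥ -2, n − j ≥ -1, j − m ≥ 4.
Adding all 3 inequalities: the left sides telescope to 0, and the right sides sum to (-2) + (-1) + 4 = 1. So 0 ≥ 1, which is false.

Unsatisfiable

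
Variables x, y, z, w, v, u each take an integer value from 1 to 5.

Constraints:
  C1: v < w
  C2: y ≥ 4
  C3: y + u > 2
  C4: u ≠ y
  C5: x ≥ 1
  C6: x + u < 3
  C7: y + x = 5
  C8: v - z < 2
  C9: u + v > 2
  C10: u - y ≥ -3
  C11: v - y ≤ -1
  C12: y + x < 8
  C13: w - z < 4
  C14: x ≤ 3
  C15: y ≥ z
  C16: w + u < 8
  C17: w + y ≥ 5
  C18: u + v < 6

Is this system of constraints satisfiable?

Satisfiable

The assignment x = 1, y = 4, z = 2, w = 4, v = 2, u = 1 works:
  constraint 3 holds since y + u = 5.
  constraint 6 holds since x + u = 2.
The rest check out directly.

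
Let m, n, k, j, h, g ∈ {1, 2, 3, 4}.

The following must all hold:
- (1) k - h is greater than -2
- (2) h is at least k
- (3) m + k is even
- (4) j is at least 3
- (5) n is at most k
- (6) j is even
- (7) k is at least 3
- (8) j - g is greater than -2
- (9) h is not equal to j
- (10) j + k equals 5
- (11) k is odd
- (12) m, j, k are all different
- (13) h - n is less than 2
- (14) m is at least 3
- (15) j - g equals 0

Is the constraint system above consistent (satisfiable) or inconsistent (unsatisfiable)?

Unsatisfiable

Constraints 4, 7, and 14 confine each of m, j, k to the 2 values {3, 4} (the domain already gives each ≤ 4).
Constraint 12 requires all 3 of them to be distinct, but only 2 values are available — impossible by the pigeonhole principle.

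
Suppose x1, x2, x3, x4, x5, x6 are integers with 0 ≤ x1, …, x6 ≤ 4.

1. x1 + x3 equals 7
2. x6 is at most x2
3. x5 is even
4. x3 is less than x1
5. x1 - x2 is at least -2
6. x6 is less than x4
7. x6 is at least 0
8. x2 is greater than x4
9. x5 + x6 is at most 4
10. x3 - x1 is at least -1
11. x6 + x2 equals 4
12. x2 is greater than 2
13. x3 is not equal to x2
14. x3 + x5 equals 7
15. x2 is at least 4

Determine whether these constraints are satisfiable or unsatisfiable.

Satisfiable

The assignment x1 = 4, x2 = 4, x3 = 3, x4 = 3, x5 = 4, x6 = 0 works:
  constraint 1 holds since x1 + x3 = 7.
  constraint 5 holds since x1 - x2 = 0.
The rest check out directly.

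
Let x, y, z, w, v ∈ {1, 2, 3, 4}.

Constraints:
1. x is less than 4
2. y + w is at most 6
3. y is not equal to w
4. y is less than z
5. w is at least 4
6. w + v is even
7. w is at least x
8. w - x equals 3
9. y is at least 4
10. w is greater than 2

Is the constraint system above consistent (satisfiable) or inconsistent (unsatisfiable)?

From constraint 9: y ≥ 4. From constraint 5: w ≥ 4. Hence y + w ≥ 8. But constraint 2 requires y + w ≤ 6, and 6 < 8. Contradiction.

Unsatisfiable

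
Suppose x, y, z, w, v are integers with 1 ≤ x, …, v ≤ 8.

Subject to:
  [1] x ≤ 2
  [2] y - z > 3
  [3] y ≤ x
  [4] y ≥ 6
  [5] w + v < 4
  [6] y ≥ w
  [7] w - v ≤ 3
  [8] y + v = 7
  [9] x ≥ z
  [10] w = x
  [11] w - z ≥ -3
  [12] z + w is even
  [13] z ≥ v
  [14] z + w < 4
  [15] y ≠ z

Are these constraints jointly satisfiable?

Unsatisfiable

From constraints 3 and 4: x ≥ y and y ≥ 6, so x ≥ 6. From constraint 1: x ≤ 2. But 2 < 6, so no value of x works.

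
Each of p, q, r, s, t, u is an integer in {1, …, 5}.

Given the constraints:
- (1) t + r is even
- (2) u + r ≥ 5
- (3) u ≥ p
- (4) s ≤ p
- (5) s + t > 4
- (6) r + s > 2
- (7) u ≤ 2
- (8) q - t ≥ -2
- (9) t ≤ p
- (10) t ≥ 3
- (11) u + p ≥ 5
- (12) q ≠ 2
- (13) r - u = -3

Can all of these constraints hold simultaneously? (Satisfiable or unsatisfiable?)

From constraints 9 and 10: p ≥ t and t ≥ 3, so p ≥ 3. From constraints 3 and 7: p ≤ u and u ≤ 2, so p ≤ 2. But 2 < 3, so no value of p works.

Unsatisfiable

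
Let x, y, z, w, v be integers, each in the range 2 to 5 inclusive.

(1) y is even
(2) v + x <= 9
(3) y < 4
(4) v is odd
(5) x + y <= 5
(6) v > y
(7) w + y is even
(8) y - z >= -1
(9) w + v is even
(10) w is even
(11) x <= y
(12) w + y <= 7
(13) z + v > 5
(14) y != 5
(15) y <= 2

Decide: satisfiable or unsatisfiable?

Constraint 10 makes w even and constraint 4 makes v odd, so w + v must be odd. Constraint 9 says w + v is even — contradiction.

Unsatisfiable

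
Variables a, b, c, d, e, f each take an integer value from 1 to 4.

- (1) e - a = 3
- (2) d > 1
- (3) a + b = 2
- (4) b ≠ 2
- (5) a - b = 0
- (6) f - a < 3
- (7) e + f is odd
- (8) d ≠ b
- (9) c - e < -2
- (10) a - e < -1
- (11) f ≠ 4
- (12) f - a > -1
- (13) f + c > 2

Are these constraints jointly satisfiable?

Satisfiable

Setting (a, b, c, d, e, f) = (1, 1, 1, 3, 4, 3) satisfies everything: constraint 1: e - a = 3; constraint 3: a + b = 2; constraint 5: a - b = 0, and the others follow.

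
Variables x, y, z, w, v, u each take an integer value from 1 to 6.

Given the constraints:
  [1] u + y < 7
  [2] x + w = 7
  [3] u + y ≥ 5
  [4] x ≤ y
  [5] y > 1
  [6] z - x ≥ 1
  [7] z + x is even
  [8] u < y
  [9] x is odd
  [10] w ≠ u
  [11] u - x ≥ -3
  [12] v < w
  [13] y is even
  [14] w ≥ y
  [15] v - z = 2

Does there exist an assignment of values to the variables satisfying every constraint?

Satisfiable

Take x = 1, y = 4, z = 3, w = 6, v = 5, u = 1. Then constraint 1: u + y = 5; constraint 2: x + w = 7, and every other listed constraint is also met.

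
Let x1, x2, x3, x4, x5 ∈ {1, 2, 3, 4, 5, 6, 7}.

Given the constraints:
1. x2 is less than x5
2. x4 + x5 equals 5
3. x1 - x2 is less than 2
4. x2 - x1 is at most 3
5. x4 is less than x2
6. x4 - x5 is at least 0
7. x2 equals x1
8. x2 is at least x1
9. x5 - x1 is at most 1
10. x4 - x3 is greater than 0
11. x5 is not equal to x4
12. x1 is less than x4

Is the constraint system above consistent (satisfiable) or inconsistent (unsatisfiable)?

Unsatisfiable

Constraints 1, 5, and 6 give x5 ≤ x4, x4 < x2, x2 < x5. Chaining: x5 ≤ x4 < x2 < x5, which forces x5 < x5 — impossible.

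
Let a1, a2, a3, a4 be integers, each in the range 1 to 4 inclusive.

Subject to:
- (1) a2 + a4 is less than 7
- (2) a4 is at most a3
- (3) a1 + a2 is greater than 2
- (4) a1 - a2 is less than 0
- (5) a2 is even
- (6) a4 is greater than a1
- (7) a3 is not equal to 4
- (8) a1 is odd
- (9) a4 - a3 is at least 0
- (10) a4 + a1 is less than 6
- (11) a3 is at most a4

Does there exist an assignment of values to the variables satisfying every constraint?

Satisfiable

Try a1 = 1, a2 = 2, a3 = 2, a4 = 2.
Check constraint 1: a2 + a4 = 4; constraint 3: a1 + a2 = 3; constraint 4: a1 - a2 = -1. The remaining constraints are straightforward to verify.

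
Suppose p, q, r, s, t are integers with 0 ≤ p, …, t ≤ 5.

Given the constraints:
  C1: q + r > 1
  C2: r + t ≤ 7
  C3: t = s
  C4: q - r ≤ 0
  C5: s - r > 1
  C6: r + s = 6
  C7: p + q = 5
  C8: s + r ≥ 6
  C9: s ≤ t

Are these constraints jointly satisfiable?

The assignment p = 3, q = 2, r = 2, s = 4, t = 4 works:
  constraint 1 holds since q + r = 4.
  constraint 2 holds since r + t = 6.
  constraint 4 holds since q - r = 0.
The rest check out directly.

Satisfiable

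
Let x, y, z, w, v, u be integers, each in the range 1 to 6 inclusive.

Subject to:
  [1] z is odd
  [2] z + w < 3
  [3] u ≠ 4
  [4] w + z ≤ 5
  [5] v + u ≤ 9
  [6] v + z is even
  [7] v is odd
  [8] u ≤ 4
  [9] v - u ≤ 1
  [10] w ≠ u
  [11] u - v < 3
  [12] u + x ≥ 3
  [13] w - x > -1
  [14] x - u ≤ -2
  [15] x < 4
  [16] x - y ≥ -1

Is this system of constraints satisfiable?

The assignment x = 1, y = 1, z = 1, w = 1, v = 3, u = 3 works:
  constraint 2 holds since z + w = 2.
  constraint 4 holds since w + z = 2.
The rest check out directly.

Satisfiable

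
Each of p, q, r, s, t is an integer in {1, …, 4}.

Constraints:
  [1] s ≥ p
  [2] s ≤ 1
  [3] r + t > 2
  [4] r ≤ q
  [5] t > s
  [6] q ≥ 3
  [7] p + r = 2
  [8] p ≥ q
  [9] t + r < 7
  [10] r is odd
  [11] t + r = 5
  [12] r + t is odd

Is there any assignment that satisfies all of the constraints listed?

From constraints 6 and 8: p ≥ q and q ≥ 3, so p ≥ 3. From constraints 1 and 2: p ≤ s and s ≤ 1, so p ≤ 1. But 1 < 3, so no value of p works.

Unsatisfiable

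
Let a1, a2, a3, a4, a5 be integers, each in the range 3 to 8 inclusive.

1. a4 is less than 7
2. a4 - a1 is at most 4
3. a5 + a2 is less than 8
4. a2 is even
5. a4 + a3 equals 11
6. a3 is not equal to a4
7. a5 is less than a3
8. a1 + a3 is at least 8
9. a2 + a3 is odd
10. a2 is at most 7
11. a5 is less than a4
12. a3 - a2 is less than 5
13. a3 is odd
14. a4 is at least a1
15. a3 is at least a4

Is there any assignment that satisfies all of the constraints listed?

The assignment a1 = 3, a2 = 4, a3 = 7, a4 = 4, a5 = 3 works:
  constraint 2 holds since a4 - a1 = 1.
  constraint 3 holds since a5 + a2 = 7.
The rest check out directly.

Satisfiable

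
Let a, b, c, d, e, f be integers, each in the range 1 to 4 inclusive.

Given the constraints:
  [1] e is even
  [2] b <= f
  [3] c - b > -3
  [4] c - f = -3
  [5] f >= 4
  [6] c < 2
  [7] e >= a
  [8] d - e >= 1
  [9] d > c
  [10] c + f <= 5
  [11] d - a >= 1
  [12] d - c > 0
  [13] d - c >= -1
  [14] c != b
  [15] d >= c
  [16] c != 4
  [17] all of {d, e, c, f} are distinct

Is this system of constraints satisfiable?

Satisfiable

The assignment a = 2, b = 2, c = 1, d = 3, e = 2, f = 4 works:
  constraint 3 holds since c - b = -1.
  constraint 4 holds since c - f = -3.
  constraint 8 holds since d - e = 1.
The rest check out directly.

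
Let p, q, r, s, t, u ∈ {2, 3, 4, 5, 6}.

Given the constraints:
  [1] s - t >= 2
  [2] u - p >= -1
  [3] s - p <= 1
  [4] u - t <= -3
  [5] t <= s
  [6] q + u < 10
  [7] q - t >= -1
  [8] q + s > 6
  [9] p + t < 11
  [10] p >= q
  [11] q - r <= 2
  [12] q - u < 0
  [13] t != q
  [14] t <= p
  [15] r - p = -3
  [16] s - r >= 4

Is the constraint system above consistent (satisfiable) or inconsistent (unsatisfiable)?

Unsatisfiable

Constraints 2, 3, 4, 7, 11, and 16 give r − q ≥ -2, q − t ≥ -1, t − u ≥ 3, u − p ≥ -1, p − s ≥ -1, s − r ≥ 4.
Adding all 6 inequalities: the left sides telescope to 0, and the right sides sum to (-2) + (-1) + 3 + (-1) + (-1) + 4 = 2. So 0 ≥ 2, which is false.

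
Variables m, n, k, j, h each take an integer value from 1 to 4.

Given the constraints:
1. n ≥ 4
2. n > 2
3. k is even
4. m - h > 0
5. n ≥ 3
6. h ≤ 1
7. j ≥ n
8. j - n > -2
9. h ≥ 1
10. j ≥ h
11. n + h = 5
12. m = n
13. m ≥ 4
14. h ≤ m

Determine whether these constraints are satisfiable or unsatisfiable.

One satisfying assignment is m = 4, n = 4, k = 2, j = 4, h = 1.
For the less obvious constraints — constraint 4: m - h = 3; constraint 8: j - n = 0 — and the others hold by inspection.

Satisfiable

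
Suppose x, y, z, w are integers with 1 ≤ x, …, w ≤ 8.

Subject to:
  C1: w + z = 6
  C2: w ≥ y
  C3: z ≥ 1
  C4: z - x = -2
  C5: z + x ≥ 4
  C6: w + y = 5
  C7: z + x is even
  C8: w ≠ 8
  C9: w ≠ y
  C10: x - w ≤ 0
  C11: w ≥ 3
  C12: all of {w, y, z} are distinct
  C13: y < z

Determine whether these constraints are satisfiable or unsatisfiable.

Satisfiable

Take x = 4, y = 1, z = 2, w = 4. Then constraint 1: w + z = 6; constraint 4: z - x = -2, and every other listed constraint is also met.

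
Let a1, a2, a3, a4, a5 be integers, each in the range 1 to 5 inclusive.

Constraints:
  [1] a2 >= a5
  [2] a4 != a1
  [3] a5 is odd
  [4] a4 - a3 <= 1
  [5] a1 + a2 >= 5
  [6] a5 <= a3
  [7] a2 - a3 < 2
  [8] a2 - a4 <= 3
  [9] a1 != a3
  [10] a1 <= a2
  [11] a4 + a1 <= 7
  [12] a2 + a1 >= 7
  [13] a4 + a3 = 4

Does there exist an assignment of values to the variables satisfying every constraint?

Satisfiable

One satisfying assignment is a1 = 4, a2 = 4, a3 = 3, a4 = 1, a5 = 3.
For the less obvious constraints — constraint 4: a4 - a3 = -2; constraint 5: a1 + a2 = 8; constraint 7: a2 - a3 = 1 — and the others hold by inspection.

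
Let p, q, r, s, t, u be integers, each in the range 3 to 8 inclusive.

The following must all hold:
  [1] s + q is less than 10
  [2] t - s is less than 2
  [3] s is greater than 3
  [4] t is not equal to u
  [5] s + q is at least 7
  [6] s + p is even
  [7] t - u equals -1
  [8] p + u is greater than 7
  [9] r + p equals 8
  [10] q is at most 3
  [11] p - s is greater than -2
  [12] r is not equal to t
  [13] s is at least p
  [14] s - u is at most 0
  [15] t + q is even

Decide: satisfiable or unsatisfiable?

Satisfiable

Setting (p, q, r, s, t, u) = (4, 3, 4, 4, 5, 6) satisfies everything: constraint 1: s + q = 7; constraint 2: t - s = 1; constraint 5: s + q = 7, and the others follow.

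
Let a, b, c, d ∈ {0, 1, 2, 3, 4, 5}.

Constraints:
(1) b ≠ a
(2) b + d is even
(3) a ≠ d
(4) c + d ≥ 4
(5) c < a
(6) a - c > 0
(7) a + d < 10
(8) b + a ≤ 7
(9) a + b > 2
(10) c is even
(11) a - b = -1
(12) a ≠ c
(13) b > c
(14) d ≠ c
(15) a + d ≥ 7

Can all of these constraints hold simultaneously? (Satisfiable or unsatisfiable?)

Satisfiable

One satisfying assignment is a = 2, b = 3, c = 0, d = 5.
For the less obvious constraints — constraint 4: c + d = 5; constraint 6: a - c = 2 — and the others hold by inspection.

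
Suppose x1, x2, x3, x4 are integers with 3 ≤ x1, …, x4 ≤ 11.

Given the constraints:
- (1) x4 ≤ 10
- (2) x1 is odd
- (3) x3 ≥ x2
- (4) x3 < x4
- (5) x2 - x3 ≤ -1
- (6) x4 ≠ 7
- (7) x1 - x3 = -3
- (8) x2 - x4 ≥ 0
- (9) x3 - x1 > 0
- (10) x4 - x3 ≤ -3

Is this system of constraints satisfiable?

Constraints 3, 4, and 8 give x3 < x4, x4 ≤ x2, x2 ≤ x3. Chaining: x3 < x4 ≤ x2 ≤ x3, which forces x3 < x3 — impossible.

Unsatisfiable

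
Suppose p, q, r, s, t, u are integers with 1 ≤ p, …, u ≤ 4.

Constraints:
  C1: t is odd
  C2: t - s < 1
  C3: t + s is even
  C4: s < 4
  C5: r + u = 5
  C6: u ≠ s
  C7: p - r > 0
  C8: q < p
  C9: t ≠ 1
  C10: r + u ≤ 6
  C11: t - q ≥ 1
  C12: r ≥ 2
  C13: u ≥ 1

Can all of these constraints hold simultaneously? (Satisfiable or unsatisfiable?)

Satisfiable

Try p = 4, q = 2, r = 3, s = 3, t = 3, u = 2.
Check constraint 2: t - s = 0; constraint 5: r + u = 5; constraint 7: p - r = 1. The remaining constraints are straightforward to verify.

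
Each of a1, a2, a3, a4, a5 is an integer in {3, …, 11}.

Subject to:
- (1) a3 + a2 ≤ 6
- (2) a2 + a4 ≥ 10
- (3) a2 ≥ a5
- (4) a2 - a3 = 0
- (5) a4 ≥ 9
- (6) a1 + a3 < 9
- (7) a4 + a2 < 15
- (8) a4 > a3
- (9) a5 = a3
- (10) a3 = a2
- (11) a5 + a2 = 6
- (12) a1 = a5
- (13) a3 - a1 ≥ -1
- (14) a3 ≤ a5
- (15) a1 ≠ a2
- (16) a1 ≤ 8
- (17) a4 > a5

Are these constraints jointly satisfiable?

From constraints 9, 10, and 12, a1 = a5 = a3 = a2, so a1 = a2. But constraint 15 says a1 ≠ a2. Contradiction.

Unsatisfiable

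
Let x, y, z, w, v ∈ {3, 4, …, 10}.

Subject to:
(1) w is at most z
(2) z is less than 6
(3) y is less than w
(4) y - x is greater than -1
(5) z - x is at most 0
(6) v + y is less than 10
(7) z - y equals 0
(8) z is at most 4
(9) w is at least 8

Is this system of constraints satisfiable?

From constraint 9: w ≥ 8. From constraints 1 and 8: w ≤ z and z ≤ 4, so w ≤ 4. But 4 < 8, so no value of w works.

Unsatisfiable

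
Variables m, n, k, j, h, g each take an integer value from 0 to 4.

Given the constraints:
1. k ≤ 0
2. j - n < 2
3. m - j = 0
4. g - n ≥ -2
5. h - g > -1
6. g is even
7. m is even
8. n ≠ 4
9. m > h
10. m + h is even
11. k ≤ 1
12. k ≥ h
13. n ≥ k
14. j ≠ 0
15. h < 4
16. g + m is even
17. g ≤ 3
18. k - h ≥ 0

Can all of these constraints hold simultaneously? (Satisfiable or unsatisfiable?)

Setting (m, n, k, j, h, g) = (2, 2, 0, 2, 0, 0) satisfies everything: constraint 2: j - n = 0; constraint 3: m - j = 0, and the others follow.

Satisfiable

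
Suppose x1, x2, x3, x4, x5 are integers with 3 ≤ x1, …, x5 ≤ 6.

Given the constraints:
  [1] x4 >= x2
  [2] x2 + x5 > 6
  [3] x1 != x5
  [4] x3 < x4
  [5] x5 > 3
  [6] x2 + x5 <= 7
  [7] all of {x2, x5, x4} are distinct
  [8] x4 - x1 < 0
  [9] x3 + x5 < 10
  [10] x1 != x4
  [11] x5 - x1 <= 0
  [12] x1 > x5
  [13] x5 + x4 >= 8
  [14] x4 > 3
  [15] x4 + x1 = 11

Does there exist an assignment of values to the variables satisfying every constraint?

Satisfiable

Take x1 = 6, x2 = 3, x3 = 4, x4 = 5, x5 = 4. Then constraint 2: x2 + x5 = 7; constraint 6: x2 + x5 = 7, and every other listed constraint is also met.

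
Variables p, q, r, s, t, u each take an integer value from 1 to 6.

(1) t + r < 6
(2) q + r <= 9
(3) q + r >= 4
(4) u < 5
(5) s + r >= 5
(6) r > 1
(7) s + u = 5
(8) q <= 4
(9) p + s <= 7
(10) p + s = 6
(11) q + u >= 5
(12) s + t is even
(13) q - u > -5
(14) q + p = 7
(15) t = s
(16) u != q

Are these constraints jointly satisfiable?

Satisfiable

The assignment p = 5, q = 2, r = 4, s = 1, t = 1, u = 4 works:
  constraint 1 holds since t + r = 5.
  constraint 2 holds since q + r = 6.
The rest check out directly.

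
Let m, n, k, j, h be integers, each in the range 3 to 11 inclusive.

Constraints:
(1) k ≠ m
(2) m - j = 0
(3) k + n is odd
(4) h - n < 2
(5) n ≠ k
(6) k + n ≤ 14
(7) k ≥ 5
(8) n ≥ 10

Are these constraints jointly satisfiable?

From constraint 7: k ≥ 5. From constraint 8: n ≥ 10. Hence k + n ≥ 15. But constraint 6 requires k + n ≤ 14, and 14 < 15. Contradiction.

Unsatisfiable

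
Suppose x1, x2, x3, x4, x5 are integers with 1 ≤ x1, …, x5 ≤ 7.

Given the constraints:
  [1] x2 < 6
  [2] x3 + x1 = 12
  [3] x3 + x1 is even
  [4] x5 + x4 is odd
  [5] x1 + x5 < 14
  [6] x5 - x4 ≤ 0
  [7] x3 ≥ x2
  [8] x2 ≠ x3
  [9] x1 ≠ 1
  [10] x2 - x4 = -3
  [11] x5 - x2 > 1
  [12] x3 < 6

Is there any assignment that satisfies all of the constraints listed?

One satisfying assignment is x1 = 7, x2 = 3, x3 = 5, x4 = 6, x5 = 5.
For the less obvious constraints — constraint 2: x3 + x1 = 12; constraint 5: x1 + x5 = 12; constraint 6: x5 - x4 = -1 — and the others hold by inspection.

Satisfiable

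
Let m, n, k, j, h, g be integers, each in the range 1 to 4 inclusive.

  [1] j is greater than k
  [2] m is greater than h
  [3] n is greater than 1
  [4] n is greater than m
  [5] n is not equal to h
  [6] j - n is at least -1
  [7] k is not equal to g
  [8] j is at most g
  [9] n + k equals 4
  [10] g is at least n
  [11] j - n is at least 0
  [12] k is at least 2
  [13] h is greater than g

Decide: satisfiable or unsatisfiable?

Constraints 2, 4, 8, 11, and 13 give h < m, m < n, n ≤ j, j ≤ g, g < h. Chaining: h < m < n ≤ j ≤ g < h, which forces h < h — impossible.

Unsatisfiable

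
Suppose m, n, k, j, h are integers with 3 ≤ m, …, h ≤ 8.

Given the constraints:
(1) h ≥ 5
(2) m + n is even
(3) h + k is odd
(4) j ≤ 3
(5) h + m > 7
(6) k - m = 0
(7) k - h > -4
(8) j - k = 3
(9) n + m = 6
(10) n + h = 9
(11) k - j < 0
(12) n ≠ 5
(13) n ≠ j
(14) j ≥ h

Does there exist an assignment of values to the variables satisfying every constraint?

Unsatisfiable

From constraints 1 and 14: j ≥ h and h ≥ 5, so j ≥ 5. From constraint 4: j ≤ 3. But 3 < 5, so no value of j works.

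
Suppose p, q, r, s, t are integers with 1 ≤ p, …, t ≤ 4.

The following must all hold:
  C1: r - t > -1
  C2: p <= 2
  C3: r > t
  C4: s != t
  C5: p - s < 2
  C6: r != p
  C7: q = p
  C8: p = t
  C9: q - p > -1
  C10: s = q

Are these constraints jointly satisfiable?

Unsatisfiable

From constraints 7, 8, and 10, s = q = p = t, so s = t. But constraint 4 says s ≠ t. Contradiction.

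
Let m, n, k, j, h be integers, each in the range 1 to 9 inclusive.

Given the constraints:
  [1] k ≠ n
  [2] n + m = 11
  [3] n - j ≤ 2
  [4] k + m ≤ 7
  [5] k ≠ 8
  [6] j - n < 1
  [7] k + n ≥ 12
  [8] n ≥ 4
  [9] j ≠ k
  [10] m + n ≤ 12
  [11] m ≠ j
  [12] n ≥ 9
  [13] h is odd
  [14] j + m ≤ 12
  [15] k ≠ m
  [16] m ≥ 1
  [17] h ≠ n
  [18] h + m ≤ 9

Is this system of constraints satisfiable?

Satisfiable

Try m = 2, n = 9, k = 5, j = 9, h = 5.
Check constraint 2: n + m = 11; constraint 3: n - j = 0. The remaining constraints are straightforward to verify.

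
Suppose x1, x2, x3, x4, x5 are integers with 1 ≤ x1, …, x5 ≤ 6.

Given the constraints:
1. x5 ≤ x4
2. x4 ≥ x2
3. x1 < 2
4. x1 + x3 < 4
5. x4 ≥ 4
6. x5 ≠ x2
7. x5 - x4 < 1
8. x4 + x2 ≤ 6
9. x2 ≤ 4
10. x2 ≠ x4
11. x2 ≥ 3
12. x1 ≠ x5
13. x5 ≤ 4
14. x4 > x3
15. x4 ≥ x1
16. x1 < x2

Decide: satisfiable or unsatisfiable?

Unsatisfiable

From constraint 5: x4 ≥ 4. From constraint 11: x2 ≥ 3. Hence x4 + x2 ≥ 7. But constraint 8 requires x4 + x2 ≤ 6, and 6 < 7. Contradiction.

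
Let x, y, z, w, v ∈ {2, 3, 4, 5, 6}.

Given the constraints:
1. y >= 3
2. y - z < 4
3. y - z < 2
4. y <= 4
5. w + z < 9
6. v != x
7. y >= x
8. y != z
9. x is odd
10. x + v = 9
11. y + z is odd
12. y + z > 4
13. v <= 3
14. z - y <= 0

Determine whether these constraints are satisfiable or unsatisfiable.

From constraints 4 and 7: x ≤ y ≤ 4. From constraint 13: v ≤ 3. Hence x + v ≤ 7. But constraint 10 requires x + v = 9, and 9 > 7. Contradiction.

Unsatisfiable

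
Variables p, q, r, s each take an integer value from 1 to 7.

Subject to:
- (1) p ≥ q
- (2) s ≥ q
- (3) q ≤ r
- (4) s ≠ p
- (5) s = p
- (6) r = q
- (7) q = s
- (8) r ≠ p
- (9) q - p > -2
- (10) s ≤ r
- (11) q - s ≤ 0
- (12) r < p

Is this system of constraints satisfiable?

Unsatisfiable

From constraints 5, 6, and 7, r = q = s = p, so r = p. But constraint 8 says r ≠ p. Contradiction.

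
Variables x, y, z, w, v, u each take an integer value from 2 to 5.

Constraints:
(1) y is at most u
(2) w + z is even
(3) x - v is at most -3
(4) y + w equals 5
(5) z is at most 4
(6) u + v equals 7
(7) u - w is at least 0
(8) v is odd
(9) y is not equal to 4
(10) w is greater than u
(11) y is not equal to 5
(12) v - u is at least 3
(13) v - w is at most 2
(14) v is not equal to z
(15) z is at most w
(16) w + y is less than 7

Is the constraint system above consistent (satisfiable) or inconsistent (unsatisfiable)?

Constraints 7, 12, and 13 give u − w ≥ 0, w − v ≥ -2, v − u ≥ 3.
Adding all 3 inequalities: the left sides telescope to 0, and the right sides sum to 0 + (-2) + 3 = 1. So 0 ≥ 1, which is false.

Unsatisfiable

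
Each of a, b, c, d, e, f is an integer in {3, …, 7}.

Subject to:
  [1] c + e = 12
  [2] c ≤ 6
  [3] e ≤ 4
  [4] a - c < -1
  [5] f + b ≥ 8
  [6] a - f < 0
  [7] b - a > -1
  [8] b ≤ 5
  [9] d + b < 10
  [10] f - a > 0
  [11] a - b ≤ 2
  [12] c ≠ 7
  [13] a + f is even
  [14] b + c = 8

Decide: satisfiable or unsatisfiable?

From constraint 2: c ≤ 6. From constraint 3: e ≤ 4. Hence c + e ≤ 10. But constraint 1 requires c + e = 12, and 12 > 10. Contradiction.

Unsatisfiable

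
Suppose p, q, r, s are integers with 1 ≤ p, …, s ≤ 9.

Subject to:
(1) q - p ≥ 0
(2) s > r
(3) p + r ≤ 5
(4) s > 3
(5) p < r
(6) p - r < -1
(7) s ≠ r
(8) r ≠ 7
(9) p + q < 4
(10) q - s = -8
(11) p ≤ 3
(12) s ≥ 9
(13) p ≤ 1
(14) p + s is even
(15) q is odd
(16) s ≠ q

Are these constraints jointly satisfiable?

Try p = 1, q = 1, r = 3, s = 9.
Check constraint 1: q - p = 0; constraint 3: p + r = 4. The remaining constraints are straightforward to verify.

Satisfiable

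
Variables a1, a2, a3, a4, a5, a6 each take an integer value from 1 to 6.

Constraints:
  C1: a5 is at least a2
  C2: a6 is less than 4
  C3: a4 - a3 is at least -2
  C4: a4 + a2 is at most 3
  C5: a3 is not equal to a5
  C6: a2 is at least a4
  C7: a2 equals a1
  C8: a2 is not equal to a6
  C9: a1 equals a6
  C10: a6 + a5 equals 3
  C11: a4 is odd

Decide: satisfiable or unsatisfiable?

Unsatisfiable

From constraints 7 and 9, a2 = a1 = a6, so a2 = a6. But constraint 8 says a2 ≠ a6. Contradiction.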